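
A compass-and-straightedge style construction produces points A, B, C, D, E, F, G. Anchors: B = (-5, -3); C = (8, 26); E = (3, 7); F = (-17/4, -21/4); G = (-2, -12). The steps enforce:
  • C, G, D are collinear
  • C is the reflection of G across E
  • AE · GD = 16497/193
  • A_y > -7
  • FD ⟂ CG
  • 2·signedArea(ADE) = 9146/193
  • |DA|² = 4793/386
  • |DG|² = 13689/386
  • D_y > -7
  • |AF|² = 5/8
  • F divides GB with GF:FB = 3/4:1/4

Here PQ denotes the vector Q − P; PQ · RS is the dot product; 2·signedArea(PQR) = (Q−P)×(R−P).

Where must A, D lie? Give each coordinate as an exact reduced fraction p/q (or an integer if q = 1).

A = (-4, -6)
D = (-187/386, -2409/386)

1. D_x = -187/386  [C, G, D are collinear ∩ FD ⟂ CG]
2. D_y = -2409/386  [C, G, D are collinear ∩ FD ⟂ CG]
   → D = (-187/386, -2409/386)
3. A_x = -4  [2·signedArea(ADE) = 9146/193 ∩ AE · GD = 16497/193]
4. A_y = -6  [2·signedArea(ADE) = 9146/193 ∩ AE · GD = 16497/193]
   → A = (-4, -6)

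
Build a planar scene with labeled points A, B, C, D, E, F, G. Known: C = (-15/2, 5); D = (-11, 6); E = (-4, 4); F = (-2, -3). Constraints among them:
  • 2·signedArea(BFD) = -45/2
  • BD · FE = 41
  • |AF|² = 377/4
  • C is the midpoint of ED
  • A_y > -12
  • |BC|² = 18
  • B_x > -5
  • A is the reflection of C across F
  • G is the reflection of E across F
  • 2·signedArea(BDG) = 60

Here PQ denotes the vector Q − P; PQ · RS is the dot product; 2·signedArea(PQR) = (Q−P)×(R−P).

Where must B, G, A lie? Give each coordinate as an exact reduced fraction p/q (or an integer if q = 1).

1. B_x = -9/2  [2·signedArea(BFD) = -45/2 ∩ BD · FE = 41]
2. B_y = 2  [2·signedArea(BFD) = -45/2 ∩ BD · FE = 41]
   → B = (-9/2, 2)
3. G_x = 0  [2·signedArea(BDG) = 60 ∩ G is the reflection of E across F]
4. G_y = -10  [2·signedArea(BDG) = 60 ∩ G is the reflection of E across F]
   → G = (0, -10)
5. A_x = 7/2  [A is the reflection of C across F]
6. A_y = -11  [A is the reflection of C across F]
   → A = (7/2, -11)

A = (7/2, -11)
B = (-9/2, 2)
G = (0, -10)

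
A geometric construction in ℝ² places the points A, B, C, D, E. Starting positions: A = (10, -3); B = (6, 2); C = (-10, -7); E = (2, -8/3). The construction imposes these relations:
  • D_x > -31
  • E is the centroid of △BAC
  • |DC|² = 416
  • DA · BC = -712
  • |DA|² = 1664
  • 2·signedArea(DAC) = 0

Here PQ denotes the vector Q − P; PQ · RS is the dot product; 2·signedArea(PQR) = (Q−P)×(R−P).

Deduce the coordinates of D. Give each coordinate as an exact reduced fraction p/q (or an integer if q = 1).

1. D_x = -30  [2·signedArea(DAC) = 0 ∩ DA · BC = -712]
2. D_y = -11  [2·signedArea(DAC) = 0 ∩ DA · BC = -712]
   → D = (-30, -11)

D = (-30, -11)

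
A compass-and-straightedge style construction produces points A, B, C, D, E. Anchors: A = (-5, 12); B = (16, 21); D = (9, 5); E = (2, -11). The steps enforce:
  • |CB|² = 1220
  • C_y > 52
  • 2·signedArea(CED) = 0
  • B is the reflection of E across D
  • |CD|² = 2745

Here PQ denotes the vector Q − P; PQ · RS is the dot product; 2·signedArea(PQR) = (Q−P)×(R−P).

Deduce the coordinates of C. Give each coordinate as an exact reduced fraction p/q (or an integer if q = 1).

1. C_x = 30  [line -16·x + 7·y + 109 = 0 ∩ |CD|² = 2745]
2. C_y = 53  [line -16·x + 7·y + 109 = 0 ∩ |CD|² = 2745]
   → C = (30, 53)

C = (30, 53)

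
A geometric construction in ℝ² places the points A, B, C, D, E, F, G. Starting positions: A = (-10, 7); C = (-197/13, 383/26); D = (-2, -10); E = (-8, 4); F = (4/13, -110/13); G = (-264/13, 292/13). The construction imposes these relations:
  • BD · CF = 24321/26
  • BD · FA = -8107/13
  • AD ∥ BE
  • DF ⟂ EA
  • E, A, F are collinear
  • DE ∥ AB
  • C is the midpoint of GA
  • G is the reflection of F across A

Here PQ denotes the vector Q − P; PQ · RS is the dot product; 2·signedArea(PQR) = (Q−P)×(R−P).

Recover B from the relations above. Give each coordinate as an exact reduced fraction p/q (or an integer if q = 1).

B = (-16, 21)

1. B_x = -16  [AD ∥ BE ∩ DE ∥ AB]
2. B_y = 21  [AD ∥ BE ∩ DE ∥ AB]
   → B = (-16, 21)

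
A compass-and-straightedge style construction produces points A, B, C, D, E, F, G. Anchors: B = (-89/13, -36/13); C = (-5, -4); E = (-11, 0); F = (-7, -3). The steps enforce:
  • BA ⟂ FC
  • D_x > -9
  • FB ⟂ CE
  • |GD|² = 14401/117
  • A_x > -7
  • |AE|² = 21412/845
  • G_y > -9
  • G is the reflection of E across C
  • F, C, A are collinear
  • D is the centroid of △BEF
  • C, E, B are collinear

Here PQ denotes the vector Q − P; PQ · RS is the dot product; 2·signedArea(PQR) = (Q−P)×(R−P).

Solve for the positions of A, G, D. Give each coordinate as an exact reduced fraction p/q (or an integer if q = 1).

A = (-453/65, -196/65)
D = (-323/39, -25/13)
G = (1, -8)

1. A_x = -453/65  [F, C, A are collinear ∩ BA ⟂ FC]
2. A_y = -196/65  [F, C, A are collinear ∩ BA ⟂ FC]
   → A = (-453/65, -196/65)
3. G_x = 1  [G is the reflection of E across C]
4. G_y = -8  [G is the reflection of E across C]
   → G = (1, -8)
5. D_x = -323/39  [D is the centroid of △BEF]
6. D_y = -25/13  [D is the centroid of △BEF]
   → D = (-323/39, -25/13)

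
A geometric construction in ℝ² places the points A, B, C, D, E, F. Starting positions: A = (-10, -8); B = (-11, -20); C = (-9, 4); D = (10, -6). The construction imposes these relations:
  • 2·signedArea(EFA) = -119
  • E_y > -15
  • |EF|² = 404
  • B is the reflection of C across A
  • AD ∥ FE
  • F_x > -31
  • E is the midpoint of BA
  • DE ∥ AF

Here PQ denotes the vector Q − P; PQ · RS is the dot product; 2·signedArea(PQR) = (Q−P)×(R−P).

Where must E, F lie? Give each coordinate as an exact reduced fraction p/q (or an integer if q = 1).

1. E_x = -21/2  [E is the midpoint of BA]
2. E_y = -14  [E is the midpoint of BA]
   → E = (-21/2, -14)
3. F_x = -61/2  [AD ∥ FE ∩ DE ∥ AF]
4. F_y = -16  [AD ∥ FE ∩ DE ∥ AF]
   → F = (-61/2, -16)

E = (-21/2, -14)
F = (-61/2, -16)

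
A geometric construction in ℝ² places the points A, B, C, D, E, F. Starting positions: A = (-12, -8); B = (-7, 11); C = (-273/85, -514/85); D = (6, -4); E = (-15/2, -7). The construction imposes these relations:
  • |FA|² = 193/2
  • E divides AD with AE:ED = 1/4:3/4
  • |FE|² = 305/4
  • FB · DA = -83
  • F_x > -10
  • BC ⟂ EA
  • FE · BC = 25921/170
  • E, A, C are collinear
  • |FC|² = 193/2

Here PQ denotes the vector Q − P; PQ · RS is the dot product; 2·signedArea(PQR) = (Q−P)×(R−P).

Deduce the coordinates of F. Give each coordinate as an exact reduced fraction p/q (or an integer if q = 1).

F = (-19/2, 3/2)

1. F_x = -19/2  [FB · DA = -83 ∩ FE · BC = 25921/170]
2. F_y = 3/2  [FB · DA = -83 ∩ FE · BC = 25921/170]
   → F = (-19/2, 3/2)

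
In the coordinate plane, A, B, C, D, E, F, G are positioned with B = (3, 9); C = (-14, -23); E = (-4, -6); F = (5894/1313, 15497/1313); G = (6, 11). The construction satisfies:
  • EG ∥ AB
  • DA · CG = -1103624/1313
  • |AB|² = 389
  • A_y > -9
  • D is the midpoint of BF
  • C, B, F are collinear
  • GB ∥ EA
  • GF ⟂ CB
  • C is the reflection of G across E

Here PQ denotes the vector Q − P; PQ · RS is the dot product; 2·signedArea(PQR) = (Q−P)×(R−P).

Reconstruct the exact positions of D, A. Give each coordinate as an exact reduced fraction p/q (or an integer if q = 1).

A = (-7, -8)
D = (9833/2626, 13657/1313)

1. D_x = 9833/2626  [D is the midpoint of BF]
2. D_y = 13657/1313  [D is the midpoint of BF]
   → D = (9833/2626, 13657/1313)
3. A_x = -7  [EG ∥ AB ∩ GB ∥ EA]
4. A_y = -8  [EG ∥ AB ∩ GB ∥ EA]
   → A = (-7, -8)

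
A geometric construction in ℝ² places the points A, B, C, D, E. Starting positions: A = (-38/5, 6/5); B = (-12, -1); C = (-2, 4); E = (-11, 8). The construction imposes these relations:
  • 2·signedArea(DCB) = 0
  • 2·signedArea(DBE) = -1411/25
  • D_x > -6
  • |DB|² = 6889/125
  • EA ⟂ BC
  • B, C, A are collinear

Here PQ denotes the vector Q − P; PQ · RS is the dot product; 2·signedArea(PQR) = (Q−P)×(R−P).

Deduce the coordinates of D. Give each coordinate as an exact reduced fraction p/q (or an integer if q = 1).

1. D_x = -134/25  [2·signedArea(DCB) = 0 ∩ 2·signedArea(DBE) = -1411/25]
2. D_y = 58/25  [2·signedArea(DCB) = 0 ∩ 2·signedArea(DBE) = -1411/25]
   → D = (-134/25, 58/25)

D = (-134/25, 58/25)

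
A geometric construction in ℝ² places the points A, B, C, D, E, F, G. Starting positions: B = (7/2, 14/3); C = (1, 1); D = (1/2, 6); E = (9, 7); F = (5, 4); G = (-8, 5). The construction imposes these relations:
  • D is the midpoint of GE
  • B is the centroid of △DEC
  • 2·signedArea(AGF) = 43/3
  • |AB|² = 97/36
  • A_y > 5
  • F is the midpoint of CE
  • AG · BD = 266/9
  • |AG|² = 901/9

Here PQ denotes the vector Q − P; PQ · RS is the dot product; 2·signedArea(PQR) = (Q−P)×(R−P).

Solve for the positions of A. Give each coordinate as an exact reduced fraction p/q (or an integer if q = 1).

A = (2, 16/3)

1. A_x = 2  [2·signedArea(AGF) = 43/3 ∩ AG · BD = 266/9]
2. A_y = 16/3  [2·signedArea(AGF) = 43/3 ∩ AG · BD = 266/9]
   → A = (2, 16/3)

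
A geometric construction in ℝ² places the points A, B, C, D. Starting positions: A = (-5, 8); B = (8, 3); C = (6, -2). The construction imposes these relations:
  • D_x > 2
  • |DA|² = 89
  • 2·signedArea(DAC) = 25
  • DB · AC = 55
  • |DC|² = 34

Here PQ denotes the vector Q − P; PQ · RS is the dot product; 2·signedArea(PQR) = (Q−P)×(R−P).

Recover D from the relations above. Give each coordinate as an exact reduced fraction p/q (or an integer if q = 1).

1. D_x = 3  [2·signedArea(DAC) = 25 ∩ DB · AC = 55]
2. D_y = 3  [2·signedArea(DAC) = 25 ∩ DB · AC = 55]
   → D = (3, 3)

D = (3, 3)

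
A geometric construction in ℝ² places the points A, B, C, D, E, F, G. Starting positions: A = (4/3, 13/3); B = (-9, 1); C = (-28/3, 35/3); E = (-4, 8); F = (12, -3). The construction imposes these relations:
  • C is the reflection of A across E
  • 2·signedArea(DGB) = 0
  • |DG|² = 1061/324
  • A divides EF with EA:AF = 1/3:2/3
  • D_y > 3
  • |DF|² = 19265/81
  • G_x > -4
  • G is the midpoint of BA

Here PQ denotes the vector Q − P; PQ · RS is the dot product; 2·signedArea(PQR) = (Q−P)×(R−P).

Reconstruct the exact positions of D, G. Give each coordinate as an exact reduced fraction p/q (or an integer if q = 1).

D = (-19/9, 29/9)
G = (-23/6, 8/3)

1. G_x = -23/6  [G is the midpoint of BA]
2. G_y = 8/3  [G is the midpoint of BA]
   → G = (-23/6, 8/3)
3. D_x = -19/9  [line 5/3·x + -31/6·y + 121/6 = 0 ∩ |DG|² = 1061/324]
4. D_y = 29/9  [line 5/3·x + -31/6·y + 121/6 = 0 ∩ |DG|² = 1061/324]
   → D = (-19/9, 29/9)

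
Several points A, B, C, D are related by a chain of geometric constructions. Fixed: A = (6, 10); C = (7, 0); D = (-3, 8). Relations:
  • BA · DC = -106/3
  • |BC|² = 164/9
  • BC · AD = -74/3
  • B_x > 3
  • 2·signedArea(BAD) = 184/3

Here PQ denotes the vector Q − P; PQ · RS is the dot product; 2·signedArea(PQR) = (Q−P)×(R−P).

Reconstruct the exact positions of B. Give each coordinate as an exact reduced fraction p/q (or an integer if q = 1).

1. B_x = 11/3  [BA · DC = -106/3 ∩ 2·signedArea(BAD) = 184/3]
2. B_y = 8/3  [BA · DC = -106/3 ∩ 2·signedArea(BAD) = 184/3]
   → B = (11/3, 8/3)

B = (11/3, 8/3)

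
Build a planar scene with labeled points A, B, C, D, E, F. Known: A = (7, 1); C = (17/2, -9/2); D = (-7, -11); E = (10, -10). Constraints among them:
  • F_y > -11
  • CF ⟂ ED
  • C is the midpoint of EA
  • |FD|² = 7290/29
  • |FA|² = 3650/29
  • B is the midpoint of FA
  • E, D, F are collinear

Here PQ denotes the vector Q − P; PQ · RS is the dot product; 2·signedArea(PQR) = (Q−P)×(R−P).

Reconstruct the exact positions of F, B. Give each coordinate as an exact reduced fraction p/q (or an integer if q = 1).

B = (459/58, -263/58)
F = (256/29, -292/29)

1. F_x = 256/29  [E, D, F are collinear ∩ CF ⟂ ED]
2. F_y = -292/29  [E, D, F are collinear ∩ CF ⟂ ED]
   → F = (256/29, -292/29)
3. B_x = 459/58  [B is the midpoint of FA]
4. B_y = -263/58  [B is the midpoint of FA]
   → B = (459/58, -263/58)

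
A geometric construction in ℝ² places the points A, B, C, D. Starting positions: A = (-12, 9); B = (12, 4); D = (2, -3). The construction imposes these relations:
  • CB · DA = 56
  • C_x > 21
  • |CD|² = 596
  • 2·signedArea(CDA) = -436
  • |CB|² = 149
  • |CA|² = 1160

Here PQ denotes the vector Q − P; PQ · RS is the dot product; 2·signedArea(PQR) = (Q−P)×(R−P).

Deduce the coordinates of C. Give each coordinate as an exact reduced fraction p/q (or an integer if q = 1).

1. C_x = 22  [2·signedArea(CDA) = -436 ∩ CB · DA = 56]
2. C_y = 11  [2·signedArea(CDA) = -436 ∩ CB · DA = 56]
   → C = (22, 11)

C = (22, 11)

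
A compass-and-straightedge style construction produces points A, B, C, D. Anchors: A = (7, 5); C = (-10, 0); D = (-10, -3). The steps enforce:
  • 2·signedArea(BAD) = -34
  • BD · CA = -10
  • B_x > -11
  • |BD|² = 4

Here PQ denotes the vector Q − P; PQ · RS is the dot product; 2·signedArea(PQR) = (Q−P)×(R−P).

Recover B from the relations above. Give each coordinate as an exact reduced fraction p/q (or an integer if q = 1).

B = (-10, -1)

1. B_x = -10  [2·signedArea(BAD) = -34 ∩ BD · CA = -10]
2. B_y = -1  [2·signedArea(BAD) = -34 ∩ BD · CA = -10]
   → B = (-10, -1)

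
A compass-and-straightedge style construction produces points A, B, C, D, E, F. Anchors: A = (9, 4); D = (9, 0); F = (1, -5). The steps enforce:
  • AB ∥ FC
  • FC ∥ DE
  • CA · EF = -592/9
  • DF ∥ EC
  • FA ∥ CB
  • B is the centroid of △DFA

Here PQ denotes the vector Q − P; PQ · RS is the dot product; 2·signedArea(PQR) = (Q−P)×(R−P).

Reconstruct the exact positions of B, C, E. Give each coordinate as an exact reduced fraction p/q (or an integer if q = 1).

B = (19/3, -1/3)
C = (-5/3, -28/3)
E = (19/3, -13/3)

1. B_x = 19/3  [B is the centroid of △DFA]
2. B_y = -1/3  [B is the centroid of △DFA]
   → B = (19/3, -1/3)
3. C_x = -5/3  [FA ∥ CB ∩ AB ∥ FC]
4. C_y = -28/3  [FA ∥ CB ∩ AB ∥ FC]
   → C = (-5/3, -28/3)
5. E_x = 19/3  [DF ∥ EC ∩ FC ∥ DE]
6. E_y = -13/3  [DF ∥ EC ∩ FC ∥ DE]
   → E = (19/3, -13/3)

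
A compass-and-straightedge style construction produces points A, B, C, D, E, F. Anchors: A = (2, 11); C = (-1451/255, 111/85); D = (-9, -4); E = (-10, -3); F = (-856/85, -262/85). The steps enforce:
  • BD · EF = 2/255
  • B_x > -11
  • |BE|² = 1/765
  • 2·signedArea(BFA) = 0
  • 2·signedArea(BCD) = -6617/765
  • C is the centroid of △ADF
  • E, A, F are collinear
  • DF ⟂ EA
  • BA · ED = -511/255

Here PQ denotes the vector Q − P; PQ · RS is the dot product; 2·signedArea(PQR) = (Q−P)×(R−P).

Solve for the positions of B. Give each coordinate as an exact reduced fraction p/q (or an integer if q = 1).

B = (-852/85, -772/255)

1. B_x = -852/85  [2·signedArea(BFA) = 0 ∩ BD · EF = 2/255]
2. B_y = -772/255  [2·signedArea(BFA) = 0 ∩ BD · EF = 2/255]
   → B = (-852/85, -772/255)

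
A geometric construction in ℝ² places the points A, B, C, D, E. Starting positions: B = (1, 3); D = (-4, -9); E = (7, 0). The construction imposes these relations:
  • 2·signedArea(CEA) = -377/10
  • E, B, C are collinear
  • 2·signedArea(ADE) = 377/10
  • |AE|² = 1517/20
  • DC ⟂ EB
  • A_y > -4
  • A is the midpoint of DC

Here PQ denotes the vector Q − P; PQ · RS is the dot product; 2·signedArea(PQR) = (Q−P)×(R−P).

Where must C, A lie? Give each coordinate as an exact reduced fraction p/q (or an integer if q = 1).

1. C_x = 9/5  [E, B, C are collinear ∩ DC ⟂ EB]
2. C_y = 13/5  [E, B, C are collinear ∩ DC ⟂ EB]
   → C = (9/5, 13/5)
3. A_x = -11/10  [A is the midpoint of DC]
4. A_y = -16/5  [A is the midpoint of DC]
   → A = (-11/10, -16/5)

A = (-11/10, -16/5)
C = (9/5, 13/5)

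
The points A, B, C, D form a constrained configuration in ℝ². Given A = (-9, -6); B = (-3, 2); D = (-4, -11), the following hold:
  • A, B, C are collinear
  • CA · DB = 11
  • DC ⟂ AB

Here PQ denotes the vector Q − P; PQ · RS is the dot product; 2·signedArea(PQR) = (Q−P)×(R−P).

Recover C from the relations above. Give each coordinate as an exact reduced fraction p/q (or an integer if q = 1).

1. C_x = -48/5  [A, B, C are collinear ∩ DC ⟂ AB]
2. C_y = -34/5  [A, B, C are collinear ∩ DC ⟂ AB]
   → C = (-48/5, -34/5)

C = (-48/5, -34/5)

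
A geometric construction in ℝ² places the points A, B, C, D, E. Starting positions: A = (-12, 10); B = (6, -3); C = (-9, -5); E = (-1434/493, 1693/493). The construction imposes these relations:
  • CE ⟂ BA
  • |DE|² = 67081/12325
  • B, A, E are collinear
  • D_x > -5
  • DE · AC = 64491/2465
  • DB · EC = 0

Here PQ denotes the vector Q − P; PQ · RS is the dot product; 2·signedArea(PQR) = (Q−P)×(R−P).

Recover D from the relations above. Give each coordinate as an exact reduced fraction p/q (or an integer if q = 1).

D = (-24/5, 24/5)

1. D_x = -24/5  [DB · EC = 0 ∩ DE · AC = 64491/2465]
2. D_y = 24/5  [DB · EC = 0 ∩ DE · AC = 64491/2465]
   → D = (-24/5, 24/5)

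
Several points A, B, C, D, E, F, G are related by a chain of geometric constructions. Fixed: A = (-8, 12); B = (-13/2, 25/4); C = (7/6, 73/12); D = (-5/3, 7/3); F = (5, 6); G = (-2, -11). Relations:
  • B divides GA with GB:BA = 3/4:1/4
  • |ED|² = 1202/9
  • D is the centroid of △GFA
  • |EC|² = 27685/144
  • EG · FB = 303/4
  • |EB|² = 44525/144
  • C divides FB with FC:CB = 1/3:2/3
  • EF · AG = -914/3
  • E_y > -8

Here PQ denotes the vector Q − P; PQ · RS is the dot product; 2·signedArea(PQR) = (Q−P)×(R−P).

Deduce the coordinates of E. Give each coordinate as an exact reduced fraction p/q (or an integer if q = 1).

1. E_x = 14/3  [EG · FB = 303/4 ∩ EF · AG = -914/3]
2. E_y = -22/3  [EG · FB = 303/4 ∩ EF · AG = -914/3]
   → E = (14/3, -22/3)

E = (14/3, -22/3)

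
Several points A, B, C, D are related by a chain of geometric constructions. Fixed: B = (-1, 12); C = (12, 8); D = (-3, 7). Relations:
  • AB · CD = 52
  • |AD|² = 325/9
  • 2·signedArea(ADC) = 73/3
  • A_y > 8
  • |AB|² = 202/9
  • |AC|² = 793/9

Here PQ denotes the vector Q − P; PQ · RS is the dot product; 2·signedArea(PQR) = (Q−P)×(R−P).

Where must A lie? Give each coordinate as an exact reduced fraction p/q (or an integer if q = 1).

1. A_x = 8/3  [2·signedArea(ADC) = 73/3 ∩ AB · CD = 52]
2. A_y = 9  [2·signedArea(ADC) = 73/3 ∩ AB · CD = 52]
   → A = (8/3, 9)

A = (8/3, 9)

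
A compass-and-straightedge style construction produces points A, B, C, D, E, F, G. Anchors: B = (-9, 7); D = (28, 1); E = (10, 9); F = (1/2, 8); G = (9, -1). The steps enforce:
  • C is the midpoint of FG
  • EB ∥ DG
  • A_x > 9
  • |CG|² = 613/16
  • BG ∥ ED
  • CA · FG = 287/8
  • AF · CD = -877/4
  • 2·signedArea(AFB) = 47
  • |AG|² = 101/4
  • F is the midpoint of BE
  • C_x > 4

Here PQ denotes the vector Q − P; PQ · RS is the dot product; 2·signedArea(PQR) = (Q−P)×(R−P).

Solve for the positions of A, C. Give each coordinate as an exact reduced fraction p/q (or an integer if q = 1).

1. A_x = 19/2  [line 1·x + -19/2·y + 57/2 = 0 ∩ |AG|² = 101/4]
2. A_y = 4  [line 1·x + -19/2·y + 57/2 = 0 ∩ |AG|² = 101/4]
   → A = (19/2, 4)
3. C_x = 19/4  [C is the midpoint of FG]
4. C_y = 7/2  [C is the midpoint of FG]
   → C = (19/4, 7/2)

A = (19/2, 4)
C = (19/4, 7/2)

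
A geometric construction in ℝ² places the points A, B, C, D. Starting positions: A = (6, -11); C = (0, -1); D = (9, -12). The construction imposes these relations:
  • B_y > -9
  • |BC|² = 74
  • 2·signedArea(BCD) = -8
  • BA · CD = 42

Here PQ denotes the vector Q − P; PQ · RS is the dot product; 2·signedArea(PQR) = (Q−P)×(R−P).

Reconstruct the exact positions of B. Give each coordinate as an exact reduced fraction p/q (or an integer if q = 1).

1. B_x = 5  [2·signedArea(BCD) = -8 ∩ BA · CD = 42]
2. B_y = -8  [2·signedArea(BCD) = -8 ∩ BA · CD = 42]
   → B = (5, -8)

B = (5, -8)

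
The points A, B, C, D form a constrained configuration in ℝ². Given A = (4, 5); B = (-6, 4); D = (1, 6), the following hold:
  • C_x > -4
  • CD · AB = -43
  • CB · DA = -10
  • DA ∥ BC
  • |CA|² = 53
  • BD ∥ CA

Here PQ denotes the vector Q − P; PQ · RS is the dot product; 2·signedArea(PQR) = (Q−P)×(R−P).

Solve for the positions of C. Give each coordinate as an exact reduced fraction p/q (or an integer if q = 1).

C = (-3, 3)

1. C_x = -3  [BD ∥ CA ∩ DA ∥ BC]
2. C_y = 3  [BD ∥ CA ∩ DA ∥ BC]
   → C = (-3, 3)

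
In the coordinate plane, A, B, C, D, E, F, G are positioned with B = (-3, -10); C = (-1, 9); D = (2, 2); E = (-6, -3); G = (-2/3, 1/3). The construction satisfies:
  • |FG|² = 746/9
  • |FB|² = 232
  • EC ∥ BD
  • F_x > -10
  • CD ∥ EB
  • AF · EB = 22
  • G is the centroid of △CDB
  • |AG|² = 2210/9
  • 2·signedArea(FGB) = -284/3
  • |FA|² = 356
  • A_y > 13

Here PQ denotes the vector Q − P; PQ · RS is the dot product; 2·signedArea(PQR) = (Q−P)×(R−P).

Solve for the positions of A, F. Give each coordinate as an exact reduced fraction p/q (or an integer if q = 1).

1. F_x = -9  [line 31/3·x + -7/3·y + 307/3 = 0 ∩ |FB|² = 232]
2. F_y = 4  [line 31/3·x + -7/3·y + 307/3 = 0 ∩ |FB|² = 232]
   → F = (-9, 4)
3. A_x = 7  [line -3·x + 7·y + -77 = 0 ∩ |AG|² = 2210/9]
4. A_y = 14  [line -3·x + 7·y + -77 = 0 ∩ |AG|² = 2210/9]
   → A = (7, 14)

A = (7, 14)
F = (-9, 4)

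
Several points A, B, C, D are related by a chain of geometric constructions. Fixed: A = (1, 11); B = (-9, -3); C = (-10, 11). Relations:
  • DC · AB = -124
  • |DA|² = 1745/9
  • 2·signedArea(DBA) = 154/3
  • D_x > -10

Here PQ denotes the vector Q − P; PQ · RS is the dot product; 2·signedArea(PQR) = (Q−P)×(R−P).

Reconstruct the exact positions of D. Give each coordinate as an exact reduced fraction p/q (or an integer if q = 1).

1. D_x = -28/3  [2·signedArea(DBA) = 154/3 ∩ DC · AB = -124]
2. D_y = 5/3  [2·signedArea(DBA) = 154/3 ∩ DC · AB = -124]
   → D = (-28/3, 5/3)

D = (-28/3, 5/3)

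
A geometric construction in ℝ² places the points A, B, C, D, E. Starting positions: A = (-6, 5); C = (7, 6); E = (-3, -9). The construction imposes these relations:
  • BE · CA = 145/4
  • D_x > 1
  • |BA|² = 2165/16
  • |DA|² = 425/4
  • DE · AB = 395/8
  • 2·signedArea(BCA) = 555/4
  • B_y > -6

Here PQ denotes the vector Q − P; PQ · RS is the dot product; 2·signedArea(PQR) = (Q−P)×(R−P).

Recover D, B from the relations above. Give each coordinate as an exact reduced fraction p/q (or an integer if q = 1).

1. B_x = -1/2  [2·signedArea(BCA) = 555/4 ∩ BE · CA = 145/4]
2. B_y = -21/4  [2·signedArea(BCA) = 555/4 ∩ BE · CA = 145/4]
   → B = (-1/2, -21/4)
3. D_x = 2  [line -11/2·x + 41/4·y + 211/8 = 0 ∩ |DA|² = 425/4]
4. D_y = -3/2  [line -11/2·x + 41/4·y + 211/8 = 0 ∩ |DA|² = 425/4]
   → D = (2, -3/2)

B = (-1/2, -21/4)
D = (2, -3/2)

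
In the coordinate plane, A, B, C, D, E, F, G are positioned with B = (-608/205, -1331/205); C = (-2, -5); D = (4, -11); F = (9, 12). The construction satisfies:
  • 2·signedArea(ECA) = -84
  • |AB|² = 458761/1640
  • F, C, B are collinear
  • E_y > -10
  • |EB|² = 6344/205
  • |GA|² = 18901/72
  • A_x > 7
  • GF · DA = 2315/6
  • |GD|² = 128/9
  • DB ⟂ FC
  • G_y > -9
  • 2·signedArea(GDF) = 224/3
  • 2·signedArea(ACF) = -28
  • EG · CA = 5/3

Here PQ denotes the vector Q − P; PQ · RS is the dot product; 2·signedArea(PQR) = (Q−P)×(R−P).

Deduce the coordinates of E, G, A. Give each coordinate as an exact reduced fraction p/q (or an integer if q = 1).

1. G_x = 4/3  [line -23·x + 5·y + 217/3 = 0 ∩ |GD|² = 128/9]
2. G_y = -25/3  [line -23·x + 5·y + 217/3 = 0 ∩ |GD|² = 128/9]
   → G = (4/3, -25/3)
3. A_x = 29/4  [GF · DA = 2315/6 ∩ 2·signedArea(ACF) = -28]
4. A_y = 27/4  [GF · DA = 2315/6 ∩ 2·signedArea(ACF) = -28]
   → A = (29/4, 27/4)
5. E_x = 2  [2·signedArea(ECA) = -84 ∩ EG · CA = 5/3]
6. E_y = -9  [2·signedArea(ECA) = -84 ∩ EG · CA = 5/3]
   → E = (2, -9)

A = (29/4, 27/4)
E = (2, -9)
G = (4/3, -25/3)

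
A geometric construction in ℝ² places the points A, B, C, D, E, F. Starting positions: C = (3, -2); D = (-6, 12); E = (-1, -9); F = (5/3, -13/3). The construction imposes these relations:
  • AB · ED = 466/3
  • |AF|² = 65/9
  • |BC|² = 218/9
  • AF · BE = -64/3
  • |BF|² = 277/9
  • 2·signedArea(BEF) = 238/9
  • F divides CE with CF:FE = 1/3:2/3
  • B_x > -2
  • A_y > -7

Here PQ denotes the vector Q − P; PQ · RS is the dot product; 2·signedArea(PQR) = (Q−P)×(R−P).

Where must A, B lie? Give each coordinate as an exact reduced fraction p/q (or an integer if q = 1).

1. B_x = -4/3  [line -14/3·x + 8/3·y + -64/9 = 0 ∩ |BF|² = 277/9]
2. B_y = 1/3  [line -14/3·x + 8/3·y + -64/9 = 0 ∩ |BF|² = 277/9]
   → B = (-4/3, 1/3)
3. A_x = 1/3  [AB · ED = 466/3 ∩ AF · BE = -64/3]
4. A_y = -20/3  [AB · ED = 466/3 ∩ AF · BE = -64/3]
   → A = (1/3, -20/3)

A = (1/3, -20/3)
B = (-4/3, 1/3)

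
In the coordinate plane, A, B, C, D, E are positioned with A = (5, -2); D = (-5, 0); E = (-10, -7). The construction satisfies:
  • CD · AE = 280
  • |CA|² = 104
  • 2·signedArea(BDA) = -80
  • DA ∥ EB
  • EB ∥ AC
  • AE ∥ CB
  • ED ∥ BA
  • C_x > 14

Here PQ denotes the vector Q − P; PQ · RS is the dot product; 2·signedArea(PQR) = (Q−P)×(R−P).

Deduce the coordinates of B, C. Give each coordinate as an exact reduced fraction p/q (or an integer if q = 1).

1. B_x = 0  [ED ∥ BA ∩ DA ∥ EB]
2. B_y = -9  [ED ∥ BA ∩ DA ∥ EB]
   → B = (0, -9)
3. C_x = 15  [AE ∥ CB ∩ EB ∥ AC]
4. C_y = -4  [AE ∥ CB ∩ EB ∥ AC]
   → C = (15, -4)

B = (0, -9)
C = (15, -4)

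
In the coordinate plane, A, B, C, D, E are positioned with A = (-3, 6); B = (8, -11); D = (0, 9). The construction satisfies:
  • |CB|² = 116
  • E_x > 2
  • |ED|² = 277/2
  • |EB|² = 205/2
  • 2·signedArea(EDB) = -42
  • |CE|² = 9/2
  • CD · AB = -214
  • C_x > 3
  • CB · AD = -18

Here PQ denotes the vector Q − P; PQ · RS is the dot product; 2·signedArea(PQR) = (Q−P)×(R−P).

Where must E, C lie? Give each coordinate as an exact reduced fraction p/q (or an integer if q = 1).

C = (4, -1)
E = (5/2, -5/2)

1. E_x = 5/2  [line 20·x + 8·y + -30 = 0 ∩ |ED|² = 277/2]
2. E_y = -5/2  [line 20·x + 8·y + -30 = 0 ∩ |ED|² = 277/2]
   → E = (5/2, -5/2)
3. C_x = 4  [CB · AD = -18 ∩ CD · AB = -214]
4. C_y = -1  [CB · AD = -18 ∩ CD · AB = -214]
   → C = (4, -1)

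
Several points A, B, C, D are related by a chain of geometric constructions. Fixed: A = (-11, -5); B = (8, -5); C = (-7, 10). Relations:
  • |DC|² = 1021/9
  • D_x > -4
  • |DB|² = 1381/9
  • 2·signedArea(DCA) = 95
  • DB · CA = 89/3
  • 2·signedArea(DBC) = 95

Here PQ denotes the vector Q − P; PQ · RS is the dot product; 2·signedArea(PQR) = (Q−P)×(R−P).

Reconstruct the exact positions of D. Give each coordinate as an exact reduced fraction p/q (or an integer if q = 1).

D = (-10/3, 0)

1. D_x = -10/3  [2·signedArea(DBC) = 95 ∩ DB · CA = 89/3]
2. D_y = 0  [2·signedArea(DBC) = 95 ∩ DB · CA = 89/3]
   → D = (-10/3, 0)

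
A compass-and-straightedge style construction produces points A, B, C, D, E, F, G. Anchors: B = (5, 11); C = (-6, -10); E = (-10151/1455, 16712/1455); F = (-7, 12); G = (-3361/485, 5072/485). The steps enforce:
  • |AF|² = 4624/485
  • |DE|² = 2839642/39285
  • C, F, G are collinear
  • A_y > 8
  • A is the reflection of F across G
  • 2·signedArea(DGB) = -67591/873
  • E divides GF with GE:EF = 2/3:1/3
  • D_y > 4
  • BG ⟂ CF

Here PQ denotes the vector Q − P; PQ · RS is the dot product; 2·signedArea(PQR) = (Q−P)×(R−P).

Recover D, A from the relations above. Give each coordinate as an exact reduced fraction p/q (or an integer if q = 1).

1. D_x = -11606/4365  [line -263/485·x + 5786/485·y + -223024/4365 = 0 ∩ |DE|² = 2839642/39285]
2. D_y = 18167/4365  [line -263/485·x + 5786/485·y + -223024/4365 = 0 ∩ |DE|² = 2839642/39285]
   → D = (-11606/4365, 18167/4365)
3. A_x = -3327/485  [A is the reflection of F across G]
4. A_y = 4324/485  [A is the reflection of F across G]
   → A = (-3327/485, 4324/485)

A = (-3327/485, 4324/485)
D = (-11606/4365, 18167/4365)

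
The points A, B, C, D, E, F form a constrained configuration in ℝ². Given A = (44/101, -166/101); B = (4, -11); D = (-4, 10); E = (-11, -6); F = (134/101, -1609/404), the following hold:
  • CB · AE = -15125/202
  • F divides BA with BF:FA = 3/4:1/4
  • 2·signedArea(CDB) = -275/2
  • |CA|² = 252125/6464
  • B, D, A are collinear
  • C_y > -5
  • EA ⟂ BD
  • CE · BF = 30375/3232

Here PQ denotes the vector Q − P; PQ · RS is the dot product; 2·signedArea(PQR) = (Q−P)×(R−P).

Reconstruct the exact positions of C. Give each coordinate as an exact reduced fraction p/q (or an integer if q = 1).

C = (-977/202, -4033/808)

1. C_x = -977/202  [CE · BF = 30375/3232 ∩ CB · AE = -15125/202]
2. C_y = -4033/808  [CE · BF = 30375/3232 ∩ CB · AE = -15125/202]
   → C = (-977/202, -4033/808)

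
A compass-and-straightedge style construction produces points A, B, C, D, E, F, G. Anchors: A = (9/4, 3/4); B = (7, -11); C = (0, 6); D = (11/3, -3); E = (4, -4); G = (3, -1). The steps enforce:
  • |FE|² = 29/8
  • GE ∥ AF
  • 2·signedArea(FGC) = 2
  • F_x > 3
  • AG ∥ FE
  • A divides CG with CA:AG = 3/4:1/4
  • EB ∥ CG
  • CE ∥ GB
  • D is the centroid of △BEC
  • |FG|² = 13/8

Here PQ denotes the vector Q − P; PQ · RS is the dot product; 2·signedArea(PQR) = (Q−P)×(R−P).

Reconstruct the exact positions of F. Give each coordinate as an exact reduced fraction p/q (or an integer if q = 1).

F = (13/4, -9/4)

1. F_x = 13/4  [AG ∥ FE ∩ GE ∥ AF]
2. F_y = -9/4  [AG ∥ FE ∩ GE ∥ AF]
   → F = (13/4, -9/4)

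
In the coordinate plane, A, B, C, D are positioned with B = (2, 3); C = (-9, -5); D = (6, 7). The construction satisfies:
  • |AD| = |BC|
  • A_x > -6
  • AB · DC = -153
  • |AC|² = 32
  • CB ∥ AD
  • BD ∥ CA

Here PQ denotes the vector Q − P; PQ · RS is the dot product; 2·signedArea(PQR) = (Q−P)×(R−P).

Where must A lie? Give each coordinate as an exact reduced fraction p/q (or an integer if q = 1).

1. A_x = -5  [CB ∥ AD ∩ BD ∥ CA]
2. A_y = -1  [CB ∥ AD ∩ BD ∥ CA]
   → A = (-5, -1)

A = (-5, -1)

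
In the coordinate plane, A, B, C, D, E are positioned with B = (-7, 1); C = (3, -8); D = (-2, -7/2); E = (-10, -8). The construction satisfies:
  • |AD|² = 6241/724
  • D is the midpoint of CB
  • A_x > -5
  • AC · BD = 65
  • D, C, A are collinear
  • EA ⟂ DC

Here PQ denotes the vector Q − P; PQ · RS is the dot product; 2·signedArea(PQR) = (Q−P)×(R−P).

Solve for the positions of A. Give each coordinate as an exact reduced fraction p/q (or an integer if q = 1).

A = (-757/181, -278/181)

1. A_x = -757/181  [D, C, A are collinear ∩ EA ⟂ DC]
2. A_y = -278/181  [D, C, A are collinear ∩ EA ⟂ DC]
   → A = (-757/181, -278/181)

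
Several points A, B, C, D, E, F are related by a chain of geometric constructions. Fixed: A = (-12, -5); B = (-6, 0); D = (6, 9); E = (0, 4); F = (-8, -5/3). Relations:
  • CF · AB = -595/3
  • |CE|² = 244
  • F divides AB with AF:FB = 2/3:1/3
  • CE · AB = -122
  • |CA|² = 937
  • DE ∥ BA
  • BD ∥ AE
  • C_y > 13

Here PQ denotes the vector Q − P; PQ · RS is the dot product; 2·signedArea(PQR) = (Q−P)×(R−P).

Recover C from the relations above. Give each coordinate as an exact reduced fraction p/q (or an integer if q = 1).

1. C_x = 12  [line -6·x + -5·y + 142 = 0 ∩ |CE|² = 244]
2. C_y = 14  [line -6·x + -5·y + 142 = 0 ∩ |CE|² = 244]
   → C = (12, 14)

C = (12, 14)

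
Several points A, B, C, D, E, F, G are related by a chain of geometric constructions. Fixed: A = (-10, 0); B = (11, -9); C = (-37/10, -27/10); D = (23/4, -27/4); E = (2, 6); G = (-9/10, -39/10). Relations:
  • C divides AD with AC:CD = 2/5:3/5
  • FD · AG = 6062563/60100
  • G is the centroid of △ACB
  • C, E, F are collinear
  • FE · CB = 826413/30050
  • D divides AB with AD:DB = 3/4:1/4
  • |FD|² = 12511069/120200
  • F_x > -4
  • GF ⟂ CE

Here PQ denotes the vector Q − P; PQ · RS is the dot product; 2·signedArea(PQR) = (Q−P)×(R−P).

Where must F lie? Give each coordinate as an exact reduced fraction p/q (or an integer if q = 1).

1. F_x = -20489/6010  [C, E, F are collinear ∩ GF ⟂ CE]
2. F_y = -13559/6010  [C, E, F are collinear ∩ GF ⟂ CE]
   → F = (-20489/6010, -13559/6010)

F = (-20489/6010, -13559/6010)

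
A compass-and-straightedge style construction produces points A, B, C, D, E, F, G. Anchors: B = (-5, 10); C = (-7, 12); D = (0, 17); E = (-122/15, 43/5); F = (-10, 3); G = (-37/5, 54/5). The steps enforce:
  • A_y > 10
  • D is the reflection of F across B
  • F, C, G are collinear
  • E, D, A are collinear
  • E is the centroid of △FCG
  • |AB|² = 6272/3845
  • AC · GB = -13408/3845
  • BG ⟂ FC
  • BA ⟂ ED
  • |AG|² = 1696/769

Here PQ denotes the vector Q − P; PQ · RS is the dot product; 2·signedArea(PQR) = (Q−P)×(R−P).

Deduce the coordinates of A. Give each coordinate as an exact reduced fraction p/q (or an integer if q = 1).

A = (-22753/3845, 41866/3845)

1. A_x = -22753/3845  [E, D, A are collinear ∩ BA ⟂ ED]
2. A_y = 41866/3845  [E, D, A are collinear ∩ BA ⟂ ED]
   → A = (-22753/3845, 41866/3845)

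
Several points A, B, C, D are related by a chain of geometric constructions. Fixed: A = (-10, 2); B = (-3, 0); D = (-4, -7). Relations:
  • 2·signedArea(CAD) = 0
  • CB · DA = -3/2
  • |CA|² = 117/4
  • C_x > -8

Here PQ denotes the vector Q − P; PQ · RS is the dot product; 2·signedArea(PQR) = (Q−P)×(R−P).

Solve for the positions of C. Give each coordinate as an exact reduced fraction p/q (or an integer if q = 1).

1. C_x = -7  [2·signedArea(CAD) = 0 ∩ CB · DA = -3/2]
2. C_y = -5/2  [2·signedArea(CAD) = 0 ∩ CB · DA = -3/2]
   → C = (-7, -5/2)

C = (-7, -5/2)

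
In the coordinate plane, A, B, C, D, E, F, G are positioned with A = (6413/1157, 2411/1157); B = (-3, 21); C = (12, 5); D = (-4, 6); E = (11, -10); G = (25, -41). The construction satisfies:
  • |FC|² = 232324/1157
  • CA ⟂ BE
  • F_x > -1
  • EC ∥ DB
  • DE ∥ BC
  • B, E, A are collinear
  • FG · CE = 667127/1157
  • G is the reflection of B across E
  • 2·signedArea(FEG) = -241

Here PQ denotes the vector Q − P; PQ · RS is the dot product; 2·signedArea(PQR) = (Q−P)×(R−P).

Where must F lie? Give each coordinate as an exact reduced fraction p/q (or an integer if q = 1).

F = (-1058/1157, -963/1157)

1. F_x = -1058/1157  [2·signedArea(FEG) = -241 ∩ FG · CE = 667127/1157]
2. F_y = -963/1157  [2·signedArea(FEG) = -241 ∩ FG · CE = 667127/1157]
   → F = (-1058/1157, -963/1157)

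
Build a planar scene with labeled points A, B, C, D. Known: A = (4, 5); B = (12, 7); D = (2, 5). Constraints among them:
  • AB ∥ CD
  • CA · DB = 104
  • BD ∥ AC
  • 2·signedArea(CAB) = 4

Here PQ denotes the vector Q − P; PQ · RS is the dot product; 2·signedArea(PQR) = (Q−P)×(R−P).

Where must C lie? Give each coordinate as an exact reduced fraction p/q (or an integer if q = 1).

1. C_x = -6  [AB ∥ CD ∩ BD ∥ AC]
2. C_y = 3  [AB ∥ CD ∩ BD ∥ AC]
   → C = (-6, 3)

C = (-6, 3)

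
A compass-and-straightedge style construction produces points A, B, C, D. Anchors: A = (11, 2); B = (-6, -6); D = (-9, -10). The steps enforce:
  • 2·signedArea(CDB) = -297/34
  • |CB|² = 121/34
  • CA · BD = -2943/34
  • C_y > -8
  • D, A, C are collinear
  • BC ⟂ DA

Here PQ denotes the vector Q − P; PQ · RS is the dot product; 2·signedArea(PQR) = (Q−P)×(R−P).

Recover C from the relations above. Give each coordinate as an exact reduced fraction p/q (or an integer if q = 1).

1. C_x = -171/34  [D, A, C are collinear ∩ BC ⟂ DA]
2. C_y = -259/34  [D, A, C are collinear ∩ BC ⟂ DA]
   → C = (-171/34, -259/34)

C = (-171/34, -259/34)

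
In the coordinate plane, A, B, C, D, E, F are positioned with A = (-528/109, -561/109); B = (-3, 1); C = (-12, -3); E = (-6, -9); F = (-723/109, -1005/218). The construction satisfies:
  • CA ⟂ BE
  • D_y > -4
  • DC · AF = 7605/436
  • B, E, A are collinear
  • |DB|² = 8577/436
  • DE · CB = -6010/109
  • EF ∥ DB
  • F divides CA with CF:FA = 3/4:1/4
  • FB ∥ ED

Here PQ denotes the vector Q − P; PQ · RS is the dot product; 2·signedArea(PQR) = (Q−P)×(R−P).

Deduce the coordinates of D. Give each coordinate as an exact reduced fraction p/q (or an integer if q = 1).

1. D_x = -258/109  [EF ∥ DB ∩ FB ∥ ED]
2. D_y = -739/218  [EF ∥ DB ∩ FB ∥ ED]
   → D = (-258/109, -739/218)

D = (-258/109, -739/218)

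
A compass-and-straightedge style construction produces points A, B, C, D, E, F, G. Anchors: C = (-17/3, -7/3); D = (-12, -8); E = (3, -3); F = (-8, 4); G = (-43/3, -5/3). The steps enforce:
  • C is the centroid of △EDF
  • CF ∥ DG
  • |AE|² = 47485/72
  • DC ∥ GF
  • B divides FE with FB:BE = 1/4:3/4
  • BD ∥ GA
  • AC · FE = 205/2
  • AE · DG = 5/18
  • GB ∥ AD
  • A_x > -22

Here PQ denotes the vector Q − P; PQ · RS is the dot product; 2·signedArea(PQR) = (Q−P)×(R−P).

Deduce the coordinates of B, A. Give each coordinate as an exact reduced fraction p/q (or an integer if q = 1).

1. B_x = -21/4  [B divides FE with FB:BE = 1/4:3/4]
2. B_y = 9/4  [B divides FE with FB:BE = 1/4:3/4]
   → B = (-21/4, 9/4)
3. A_x = -253/12  [GB ∥ AD ∩ BD ∥ GA]
4. A_y = -143/12  [GB ∥ AD ∩ BD ∥ GA]
   → A = (-253/12, -143/12)

A = (-253/12, -143/12)
B = (-21/4, 9/4)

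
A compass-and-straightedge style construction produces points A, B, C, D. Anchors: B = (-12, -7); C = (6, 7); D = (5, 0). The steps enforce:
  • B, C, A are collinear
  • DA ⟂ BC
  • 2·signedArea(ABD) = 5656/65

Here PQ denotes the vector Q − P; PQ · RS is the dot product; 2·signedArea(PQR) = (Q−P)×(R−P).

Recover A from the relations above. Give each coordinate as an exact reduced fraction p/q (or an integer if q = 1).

A = (129/65, 252/65)

1. A_x = 129/65  [B, C, A are collinear ∩ DA ⟂ BC]
2. A_y = 252/65  [B, C, A are collinear ∩ DA ⟂ BC]
   → A = (129/65, 252/65)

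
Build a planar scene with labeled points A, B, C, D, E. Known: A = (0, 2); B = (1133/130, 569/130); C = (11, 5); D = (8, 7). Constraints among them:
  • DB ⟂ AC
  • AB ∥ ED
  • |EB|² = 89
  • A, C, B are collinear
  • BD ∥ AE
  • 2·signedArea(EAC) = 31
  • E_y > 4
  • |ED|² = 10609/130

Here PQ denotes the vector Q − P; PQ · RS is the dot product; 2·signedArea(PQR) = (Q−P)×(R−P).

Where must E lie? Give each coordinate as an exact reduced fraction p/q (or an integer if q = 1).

E = (-93/130, 601/130)

1. E_x = -93/130  [AB ∥ ED ∩ BD ∥ AE]
2. E_y = 601/130  [AB ∥ ED ∩ BD ∥ AE]
   → E = (-93/130, 601/130)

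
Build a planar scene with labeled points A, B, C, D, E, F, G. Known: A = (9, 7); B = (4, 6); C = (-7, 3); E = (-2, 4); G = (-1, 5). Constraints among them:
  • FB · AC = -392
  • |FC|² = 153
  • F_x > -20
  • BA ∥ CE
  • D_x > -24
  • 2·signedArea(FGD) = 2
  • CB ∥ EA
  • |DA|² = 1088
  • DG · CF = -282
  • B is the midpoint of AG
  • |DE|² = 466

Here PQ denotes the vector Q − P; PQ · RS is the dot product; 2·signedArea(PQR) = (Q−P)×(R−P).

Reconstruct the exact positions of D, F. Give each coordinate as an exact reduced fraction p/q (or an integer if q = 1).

1. F_x = -19  [line 16·x + 4·y + 304 = 0 ∩ |FC|² = 153]
2. F_y = 0  [line 16·x + 4·y + 304 = 0 ∩ |FC|² = 153]
   → F = (-19, 0)
3. D_x = -23  [DG · CF = -282 ∩ 2·signedArea(FGD) = 2]
4. D_y = -1  [DG · CF = -282 ∩ 2·signedArea(FGD) = 2]
   → D = (-23, -1)

D = (-23, -1)
F = (-19, 0)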